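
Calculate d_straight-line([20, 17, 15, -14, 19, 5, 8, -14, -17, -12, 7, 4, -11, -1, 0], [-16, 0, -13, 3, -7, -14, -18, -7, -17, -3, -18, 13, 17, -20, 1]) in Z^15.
79.7057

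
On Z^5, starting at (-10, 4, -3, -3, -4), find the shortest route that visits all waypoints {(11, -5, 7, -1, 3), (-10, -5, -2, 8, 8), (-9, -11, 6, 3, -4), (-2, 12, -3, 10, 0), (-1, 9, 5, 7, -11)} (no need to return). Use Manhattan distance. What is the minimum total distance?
171
(one optimal route: (-10, 4, -3, -3, -4) → (-1, 9, 5, 7, -11) → (-2, 12, -3, 10, 0) → (-10, -5, -2, 8, 8) → (-9, -11, 6, 3, -4) → (11, -5, 7, -1, 3))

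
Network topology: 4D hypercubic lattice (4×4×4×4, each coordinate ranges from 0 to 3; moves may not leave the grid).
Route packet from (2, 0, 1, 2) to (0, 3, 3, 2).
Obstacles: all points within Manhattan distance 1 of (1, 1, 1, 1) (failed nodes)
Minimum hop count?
7
(one shortest path: (2, 0, 1, 2) → (1, 0, 1, 2) → (0, 0, 1, 2) → (0, 1, 1, 2) → (0, 2, 1, 2) → (0, 3, 1, 2) → (0, 3, 2, 2) → (0, 3, 3, 2))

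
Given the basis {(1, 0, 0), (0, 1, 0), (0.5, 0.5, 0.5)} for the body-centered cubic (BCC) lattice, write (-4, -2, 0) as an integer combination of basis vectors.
-4b₁ - 2b₂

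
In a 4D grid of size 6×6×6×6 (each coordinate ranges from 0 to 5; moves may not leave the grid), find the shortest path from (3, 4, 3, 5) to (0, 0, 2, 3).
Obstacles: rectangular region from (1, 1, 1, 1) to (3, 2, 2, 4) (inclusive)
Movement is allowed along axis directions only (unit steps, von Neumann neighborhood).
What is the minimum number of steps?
10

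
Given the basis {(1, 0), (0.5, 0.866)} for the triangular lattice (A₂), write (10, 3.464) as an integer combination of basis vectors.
8b₁ + 4b₂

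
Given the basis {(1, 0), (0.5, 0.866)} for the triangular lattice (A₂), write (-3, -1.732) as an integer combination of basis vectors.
-2b₁ - 2b₂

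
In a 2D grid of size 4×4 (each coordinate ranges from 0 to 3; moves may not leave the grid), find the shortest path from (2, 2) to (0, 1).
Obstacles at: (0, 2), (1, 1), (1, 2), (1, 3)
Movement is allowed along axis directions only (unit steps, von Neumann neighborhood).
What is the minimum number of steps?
5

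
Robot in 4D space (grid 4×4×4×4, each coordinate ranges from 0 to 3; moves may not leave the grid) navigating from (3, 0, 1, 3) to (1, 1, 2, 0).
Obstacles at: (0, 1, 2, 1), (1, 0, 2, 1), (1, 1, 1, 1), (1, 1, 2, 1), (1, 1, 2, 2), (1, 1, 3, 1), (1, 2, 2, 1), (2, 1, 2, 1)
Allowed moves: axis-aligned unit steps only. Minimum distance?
7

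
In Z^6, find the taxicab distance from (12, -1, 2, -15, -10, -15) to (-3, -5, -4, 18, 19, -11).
91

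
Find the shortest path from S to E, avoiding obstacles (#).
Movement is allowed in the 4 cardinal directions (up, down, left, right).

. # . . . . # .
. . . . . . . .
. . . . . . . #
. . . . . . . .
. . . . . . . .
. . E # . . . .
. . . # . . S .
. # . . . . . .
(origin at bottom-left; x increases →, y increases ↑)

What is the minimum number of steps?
7
(one shortest path: (6, 1) → (5, 1) → (4, 1) → (4, 0) → (3, 0) → (2, 0) → (2, 1) → (2, 2))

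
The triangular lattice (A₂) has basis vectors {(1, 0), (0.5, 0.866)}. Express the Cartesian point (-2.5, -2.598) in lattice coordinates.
-b₁ - 3b₂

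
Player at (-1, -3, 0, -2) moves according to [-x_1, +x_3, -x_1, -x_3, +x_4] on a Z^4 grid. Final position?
(-3, -3, 0, -1)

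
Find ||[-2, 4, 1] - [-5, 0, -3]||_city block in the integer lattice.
11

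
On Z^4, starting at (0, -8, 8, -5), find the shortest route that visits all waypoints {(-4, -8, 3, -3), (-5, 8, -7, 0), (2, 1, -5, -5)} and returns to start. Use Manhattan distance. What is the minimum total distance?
86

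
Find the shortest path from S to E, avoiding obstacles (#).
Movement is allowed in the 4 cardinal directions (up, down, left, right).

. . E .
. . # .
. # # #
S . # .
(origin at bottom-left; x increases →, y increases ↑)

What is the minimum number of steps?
5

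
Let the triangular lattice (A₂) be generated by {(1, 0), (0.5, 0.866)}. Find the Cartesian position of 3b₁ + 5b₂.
(5.5, 4.33)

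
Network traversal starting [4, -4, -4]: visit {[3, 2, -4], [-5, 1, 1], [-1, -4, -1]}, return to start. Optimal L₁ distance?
40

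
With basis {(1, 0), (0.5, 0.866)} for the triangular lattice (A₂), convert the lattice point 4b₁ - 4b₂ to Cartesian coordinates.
(2, -3.464)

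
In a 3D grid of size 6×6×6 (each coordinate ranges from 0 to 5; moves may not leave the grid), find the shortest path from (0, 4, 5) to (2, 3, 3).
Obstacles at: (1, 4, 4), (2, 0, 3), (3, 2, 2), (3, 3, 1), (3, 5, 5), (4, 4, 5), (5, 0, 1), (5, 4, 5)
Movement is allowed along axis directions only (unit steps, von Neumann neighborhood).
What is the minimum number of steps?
5
(one shortest path: (0, 4, 5) → (1, 4, 5) → (2, 4, 5) → (2, 3, 5) → (2, 3, 4) → (2, 3, 3))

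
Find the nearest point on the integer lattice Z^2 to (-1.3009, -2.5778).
(-1, -3)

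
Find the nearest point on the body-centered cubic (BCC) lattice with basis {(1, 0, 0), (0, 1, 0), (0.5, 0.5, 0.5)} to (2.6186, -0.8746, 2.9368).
(3, -1, 3)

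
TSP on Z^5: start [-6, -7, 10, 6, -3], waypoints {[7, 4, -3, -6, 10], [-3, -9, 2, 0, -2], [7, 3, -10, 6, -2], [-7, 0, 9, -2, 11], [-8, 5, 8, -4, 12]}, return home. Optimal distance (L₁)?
164
(one optimal route: (-6, -7, 10, 6, -3) → (-3, -9, 2, 0, -2) → (7, 3, -10, 6, -2) → (7, 4, -3, -6, 10) → (-8, 5, 8, -4, 12) → (-7, 0, 9, -2, 11) → (-6, -7, 10, 6, -3))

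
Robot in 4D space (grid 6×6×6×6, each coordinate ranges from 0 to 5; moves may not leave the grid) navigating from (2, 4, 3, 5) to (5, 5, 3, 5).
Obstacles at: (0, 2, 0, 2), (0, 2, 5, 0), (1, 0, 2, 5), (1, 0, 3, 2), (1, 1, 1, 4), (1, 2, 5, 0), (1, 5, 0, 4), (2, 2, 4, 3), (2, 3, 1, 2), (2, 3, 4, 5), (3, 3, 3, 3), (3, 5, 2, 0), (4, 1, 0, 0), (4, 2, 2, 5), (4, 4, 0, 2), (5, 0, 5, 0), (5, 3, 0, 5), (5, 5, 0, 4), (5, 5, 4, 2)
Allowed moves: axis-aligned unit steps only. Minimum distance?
4
(one shortest path: (2, 4, 3, 5) → (3, 4, 3, 5) → (4, 4, 3, 5) → (5, 4, 3, 5) → (5, 5, 3, 5))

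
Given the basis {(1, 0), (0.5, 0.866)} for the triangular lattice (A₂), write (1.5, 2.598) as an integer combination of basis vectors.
3b₂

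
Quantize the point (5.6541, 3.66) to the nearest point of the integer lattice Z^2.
(6, 4)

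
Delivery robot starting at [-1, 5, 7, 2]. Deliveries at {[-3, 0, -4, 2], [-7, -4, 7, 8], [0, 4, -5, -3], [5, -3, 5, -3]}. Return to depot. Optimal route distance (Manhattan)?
100
(one optimal route: (-1, 5, 7, 2) → (-3, 0, -4, 2) → (0, 4, -5, -3) → (5, -3, 5, -3) → (-7, -4, 7, 8) → (-1, 5, 7, 2))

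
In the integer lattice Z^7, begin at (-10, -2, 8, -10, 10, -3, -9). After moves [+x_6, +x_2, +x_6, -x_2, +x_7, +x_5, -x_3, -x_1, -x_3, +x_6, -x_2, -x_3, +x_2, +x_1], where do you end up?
(-10, -2, 5, -10, 11, 0, -8)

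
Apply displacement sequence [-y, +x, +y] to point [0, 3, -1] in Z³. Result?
(1, 3, -1)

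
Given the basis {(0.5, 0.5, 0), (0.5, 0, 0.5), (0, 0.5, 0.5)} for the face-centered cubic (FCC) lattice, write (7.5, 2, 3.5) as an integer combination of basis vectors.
6b₁ + 9b₂ - 2b₃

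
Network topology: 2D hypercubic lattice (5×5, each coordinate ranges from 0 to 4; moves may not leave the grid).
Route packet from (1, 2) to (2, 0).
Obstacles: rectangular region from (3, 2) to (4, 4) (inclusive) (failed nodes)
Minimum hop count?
3
(one shortest path: (1, 2) → (2, 2) → (2, 1) → (2, 0))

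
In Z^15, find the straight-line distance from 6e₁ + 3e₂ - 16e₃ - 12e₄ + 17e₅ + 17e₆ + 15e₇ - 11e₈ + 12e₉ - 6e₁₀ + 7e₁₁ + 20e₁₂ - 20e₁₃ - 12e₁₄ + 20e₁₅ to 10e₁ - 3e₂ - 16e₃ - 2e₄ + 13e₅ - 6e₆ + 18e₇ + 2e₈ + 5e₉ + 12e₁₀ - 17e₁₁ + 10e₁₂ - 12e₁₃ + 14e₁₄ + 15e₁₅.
51.8556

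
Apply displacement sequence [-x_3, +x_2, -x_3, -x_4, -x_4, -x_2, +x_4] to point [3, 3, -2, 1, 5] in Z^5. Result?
(3, 3, -4, 0, 5)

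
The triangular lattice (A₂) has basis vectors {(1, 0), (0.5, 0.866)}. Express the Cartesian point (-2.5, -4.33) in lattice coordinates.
-5b₂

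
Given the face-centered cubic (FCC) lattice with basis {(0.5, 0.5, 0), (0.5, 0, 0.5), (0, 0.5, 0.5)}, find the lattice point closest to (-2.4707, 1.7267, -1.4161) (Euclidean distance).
(-2.5, 2, -1.5)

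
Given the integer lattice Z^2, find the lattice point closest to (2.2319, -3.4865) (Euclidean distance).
(2, -3)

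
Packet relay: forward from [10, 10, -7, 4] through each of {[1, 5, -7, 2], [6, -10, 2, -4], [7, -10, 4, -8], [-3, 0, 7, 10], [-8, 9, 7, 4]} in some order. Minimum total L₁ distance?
110
(one optimal route: (10, 10, -7, 4) → (1, 5, -7, 2) → (-8, 9, 7, 4) → (-3, 0, 7, 10) → (6, -10, 2, -4) → (7, -10, 4, -8))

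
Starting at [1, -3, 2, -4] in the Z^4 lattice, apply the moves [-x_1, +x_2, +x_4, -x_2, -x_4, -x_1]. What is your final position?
(-1, -3, 2, -4)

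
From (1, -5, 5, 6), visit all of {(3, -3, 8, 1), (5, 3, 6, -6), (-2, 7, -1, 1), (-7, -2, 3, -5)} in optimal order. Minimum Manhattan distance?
74
(one optimal route: (1, -5, 5, 6) → (3, -3, 8, 1) → (5, 3, 6, -6) → (-7, -2, 3, -5) → (-2, 7, -1, 1))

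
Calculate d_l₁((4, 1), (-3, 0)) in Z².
8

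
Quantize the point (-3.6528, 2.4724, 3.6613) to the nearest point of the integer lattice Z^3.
(-4, 2, 4)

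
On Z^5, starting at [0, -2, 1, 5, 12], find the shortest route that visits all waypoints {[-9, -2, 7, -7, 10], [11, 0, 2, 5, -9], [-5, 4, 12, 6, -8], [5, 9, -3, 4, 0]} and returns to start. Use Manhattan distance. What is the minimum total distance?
170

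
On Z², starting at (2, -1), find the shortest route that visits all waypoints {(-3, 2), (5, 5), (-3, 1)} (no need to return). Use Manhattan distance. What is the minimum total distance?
19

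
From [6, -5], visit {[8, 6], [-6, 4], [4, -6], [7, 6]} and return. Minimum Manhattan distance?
52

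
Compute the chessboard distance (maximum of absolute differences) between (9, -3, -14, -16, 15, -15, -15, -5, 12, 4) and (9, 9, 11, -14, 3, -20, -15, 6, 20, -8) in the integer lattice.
25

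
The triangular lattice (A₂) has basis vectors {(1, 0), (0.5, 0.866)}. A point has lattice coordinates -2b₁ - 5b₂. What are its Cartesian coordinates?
(-4.5, -4.33)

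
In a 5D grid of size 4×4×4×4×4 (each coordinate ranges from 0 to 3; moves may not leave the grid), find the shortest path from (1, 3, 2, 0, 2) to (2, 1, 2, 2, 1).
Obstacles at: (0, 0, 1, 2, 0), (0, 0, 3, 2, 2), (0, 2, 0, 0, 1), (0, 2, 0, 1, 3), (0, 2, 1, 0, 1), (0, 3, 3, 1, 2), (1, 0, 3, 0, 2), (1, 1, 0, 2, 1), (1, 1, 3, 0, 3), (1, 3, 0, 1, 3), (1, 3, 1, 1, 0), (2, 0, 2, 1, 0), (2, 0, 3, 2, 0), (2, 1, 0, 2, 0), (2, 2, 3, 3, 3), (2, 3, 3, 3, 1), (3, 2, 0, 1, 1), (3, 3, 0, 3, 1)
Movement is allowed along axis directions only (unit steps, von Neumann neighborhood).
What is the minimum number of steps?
6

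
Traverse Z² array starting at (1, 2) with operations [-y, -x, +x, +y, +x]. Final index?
(2, 2)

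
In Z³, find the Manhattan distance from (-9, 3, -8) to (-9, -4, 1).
16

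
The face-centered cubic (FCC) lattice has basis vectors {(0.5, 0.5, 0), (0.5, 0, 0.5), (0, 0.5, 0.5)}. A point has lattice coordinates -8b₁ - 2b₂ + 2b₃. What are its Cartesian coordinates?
(-5, -3, 0)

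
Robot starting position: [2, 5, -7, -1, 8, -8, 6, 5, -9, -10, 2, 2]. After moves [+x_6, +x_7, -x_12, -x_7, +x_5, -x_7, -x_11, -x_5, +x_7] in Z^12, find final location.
(2, 5, -7, -1, 8, -7, 6, 5, -9, -10, 1, 1)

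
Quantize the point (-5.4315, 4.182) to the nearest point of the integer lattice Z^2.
(-5, 4)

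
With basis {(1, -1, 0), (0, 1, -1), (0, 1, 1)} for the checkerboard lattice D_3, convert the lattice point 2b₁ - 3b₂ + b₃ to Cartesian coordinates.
(2, -4, 4)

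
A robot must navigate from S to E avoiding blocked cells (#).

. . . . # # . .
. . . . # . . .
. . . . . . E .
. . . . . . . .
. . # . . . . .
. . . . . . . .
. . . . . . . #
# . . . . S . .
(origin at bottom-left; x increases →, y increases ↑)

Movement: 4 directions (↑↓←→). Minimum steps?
6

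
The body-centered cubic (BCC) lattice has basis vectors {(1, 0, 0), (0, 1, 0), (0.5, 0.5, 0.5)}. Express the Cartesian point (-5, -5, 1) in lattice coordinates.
-6b₁ - 6b₂ + 2b₃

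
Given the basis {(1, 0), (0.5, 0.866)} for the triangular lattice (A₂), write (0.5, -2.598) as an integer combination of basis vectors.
2b₁ - 3b₂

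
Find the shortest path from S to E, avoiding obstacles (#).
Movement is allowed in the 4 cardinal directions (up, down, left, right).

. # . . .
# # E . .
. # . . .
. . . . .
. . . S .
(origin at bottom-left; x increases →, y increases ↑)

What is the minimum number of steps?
4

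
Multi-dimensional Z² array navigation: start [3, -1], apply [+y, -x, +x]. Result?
(3, 0)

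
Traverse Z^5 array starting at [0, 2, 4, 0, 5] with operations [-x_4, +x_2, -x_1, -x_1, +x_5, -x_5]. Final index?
(-2, 3, 4, -1, 5)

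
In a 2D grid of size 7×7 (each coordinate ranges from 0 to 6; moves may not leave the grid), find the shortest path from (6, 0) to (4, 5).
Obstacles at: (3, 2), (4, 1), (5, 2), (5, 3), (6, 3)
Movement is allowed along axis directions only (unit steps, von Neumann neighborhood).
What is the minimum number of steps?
11
(one shortest path: (6, 0) → (5, 0) → (4, 0) → (3, 0) → (2, 0) → (2, 1) → (2, 2) → (2, 3) → (3, 3) → (4, 3) → (4, 4) → (4, 5))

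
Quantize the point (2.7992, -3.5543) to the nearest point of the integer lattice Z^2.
(3, -4)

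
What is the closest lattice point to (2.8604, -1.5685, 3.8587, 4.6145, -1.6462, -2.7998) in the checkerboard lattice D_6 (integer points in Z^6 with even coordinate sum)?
(3, -1, 4, 5, -2, -3)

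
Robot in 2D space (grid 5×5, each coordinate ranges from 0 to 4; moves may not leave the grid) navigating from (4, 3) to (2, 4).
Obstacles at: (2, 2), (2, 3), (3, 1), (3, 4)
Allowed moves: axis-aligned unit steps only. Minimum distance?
11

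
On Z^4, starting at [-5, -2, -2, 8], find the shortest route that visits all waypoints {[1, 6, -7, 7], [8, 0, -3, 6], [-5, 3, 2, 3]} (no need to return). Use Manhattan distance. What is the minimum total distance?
54
(one optimal route: (-5, -2, -2, 8) → (-5, 3, 2, 3) → (1, 6, -7, 7) → (8, 0, -3, 6))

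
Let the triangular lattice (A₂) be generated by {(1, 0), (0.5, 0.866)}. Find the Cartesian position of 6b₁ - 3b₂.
(4.5, -2.598)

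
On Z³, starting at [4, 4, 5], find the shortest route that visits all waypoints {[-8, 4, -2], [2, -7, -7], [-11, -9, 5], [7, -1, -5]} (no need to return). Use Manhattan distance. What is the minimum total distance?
80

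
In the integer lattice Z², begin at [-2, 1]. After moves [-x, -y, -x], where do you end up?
(-4, 0)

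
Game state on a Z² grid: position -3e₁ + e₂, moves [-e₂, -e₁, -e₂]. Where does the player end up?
(-4, -1)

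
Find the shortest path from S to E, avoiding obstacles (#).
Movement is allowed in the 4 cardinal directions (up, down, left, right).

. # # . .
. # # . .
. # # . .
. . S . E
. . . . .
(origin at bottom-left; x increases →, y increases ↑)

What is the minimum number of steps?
2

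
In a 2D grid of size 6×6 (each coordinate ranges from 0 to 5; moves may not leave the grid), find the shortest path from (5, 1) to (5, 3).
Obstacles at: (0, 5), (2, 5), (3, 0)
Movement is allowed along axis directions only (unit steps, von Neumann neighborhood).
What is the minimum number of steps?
2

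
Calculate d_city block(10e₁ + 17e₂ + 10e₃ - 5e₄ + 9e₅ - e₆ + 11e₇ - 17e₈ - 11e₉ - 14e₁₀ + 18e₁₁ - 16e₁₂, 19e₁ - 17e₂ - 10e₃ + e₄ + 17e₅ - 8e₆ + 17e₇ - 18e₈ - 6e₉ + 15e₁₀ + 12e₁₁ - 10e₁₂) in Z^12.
137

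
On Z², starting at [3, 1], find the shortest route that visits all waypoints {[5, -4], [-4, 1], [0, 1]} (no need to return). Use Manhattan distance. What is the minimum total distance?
21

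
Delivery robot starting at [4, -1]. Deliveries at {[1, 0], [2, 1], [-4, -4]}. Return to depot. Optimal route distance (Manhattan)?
26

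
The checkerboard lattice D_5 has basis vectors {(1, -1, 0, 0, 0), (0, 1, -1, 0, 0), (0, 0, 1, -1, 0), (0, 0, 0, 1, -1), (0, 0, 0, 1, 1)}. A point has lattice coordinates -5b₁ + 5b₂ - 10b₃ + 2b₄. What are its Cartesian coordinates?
(-5, 10, -15, 12, -2)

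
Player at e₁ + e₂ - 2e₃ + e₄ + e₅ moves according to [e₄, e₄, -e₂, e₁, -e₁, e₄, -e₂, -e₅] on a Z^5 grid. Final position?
(1, -1, -2, 4, 0)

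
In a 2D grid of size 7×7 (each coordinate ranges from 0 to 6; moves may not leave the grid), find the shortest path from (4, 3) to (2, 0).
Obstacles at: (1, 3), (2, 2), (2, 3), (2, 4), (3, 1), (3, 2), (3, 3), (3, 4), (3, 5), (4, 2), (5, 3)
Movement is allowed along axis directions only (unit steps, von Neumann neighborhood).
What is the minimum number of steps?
11
(one shortest path: (4, 3) → (4, 4) → (5, 4) → (6, 4) → (6, 3) → (6, 2) → (5, 2) → (5, 1) → (4, 1) → (4, 0) → (3, 0) → (2, 0))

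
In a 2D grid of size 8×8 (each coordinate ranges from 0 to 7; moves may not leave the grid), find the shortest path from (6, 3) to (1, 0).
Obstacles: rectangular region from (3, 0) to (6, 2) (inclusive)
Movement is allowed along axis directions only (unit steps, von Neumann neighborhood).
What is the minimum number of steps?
8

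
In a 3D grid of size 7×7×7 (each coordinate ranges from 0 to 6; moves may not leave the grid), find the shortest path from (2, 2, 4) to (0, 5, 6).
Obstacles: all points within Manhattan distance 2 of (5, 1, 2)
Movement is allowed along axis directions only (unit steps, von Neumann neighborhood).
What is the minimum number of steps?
7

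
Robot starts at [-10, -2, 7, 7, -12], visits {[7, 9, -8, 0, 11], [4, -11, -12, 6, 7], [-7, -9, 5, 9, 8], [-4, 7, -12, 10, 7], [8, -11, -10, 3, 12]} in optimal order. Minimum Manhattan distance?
140
(one optimal route: (-10, -2, 7, 7, -12) → (-7, -9, 5, 9, 8) → (4, -11, -12, 6, 7) → (8, -11, -10, 3, 12) → (7, 9, -8, 0, 11) → (-4, 7, -12, 10, 7))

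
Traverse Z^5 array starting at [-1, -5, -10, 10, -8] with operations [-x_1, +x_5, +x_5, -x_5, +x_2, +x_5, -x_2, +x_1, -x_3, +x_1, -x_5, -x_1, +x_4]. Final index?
(-1, -5, -11, 11, -7)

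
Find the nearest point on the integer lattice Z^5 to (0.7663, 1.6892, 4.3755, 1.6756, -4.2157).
(1, 2, 4, 2, -4)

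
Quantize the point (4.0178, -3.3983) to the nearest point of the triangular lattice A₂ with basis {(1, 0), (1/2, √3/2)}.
(4, -3.464)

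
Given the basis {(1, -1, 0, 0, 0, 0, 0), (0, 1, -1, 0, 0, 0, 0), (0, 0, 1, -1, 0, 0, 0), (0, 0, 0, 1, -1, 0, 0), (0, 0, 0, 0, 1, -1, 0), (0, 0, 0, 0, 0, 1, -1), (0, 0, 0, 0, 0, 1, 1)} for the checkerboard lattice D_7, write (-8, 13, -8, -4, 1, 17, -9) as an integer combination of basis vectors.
-8b₁ + 5b₂ - 3b₃ - 7b₄ - 6b₅ + 10b₆ + b₇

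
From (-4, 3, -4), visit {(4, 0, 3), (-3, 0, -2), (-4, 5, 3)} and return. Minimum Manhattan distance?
40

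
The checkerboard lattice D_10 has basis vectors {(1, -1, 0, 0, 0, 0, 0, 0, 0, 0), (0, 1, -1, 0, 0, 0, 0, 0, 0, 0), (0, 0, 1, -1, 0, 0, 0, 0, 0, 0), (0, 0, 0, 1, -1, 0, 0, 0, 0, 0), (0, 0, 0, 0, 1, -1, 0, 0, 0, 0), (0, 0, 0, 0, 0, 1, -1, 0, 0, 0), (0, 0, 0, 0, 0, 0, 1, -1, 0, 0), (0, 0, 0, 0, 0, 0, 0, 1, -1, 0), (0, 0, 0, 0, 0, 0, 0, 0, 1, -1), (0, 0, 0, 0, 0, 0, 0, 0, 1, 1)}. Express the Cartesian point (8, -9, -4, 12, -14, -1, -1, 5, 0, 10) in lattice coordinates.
8b₁ - b₂ - 5b₃ + 7b₄ - 7b₅ - 8b₆ - 9b₇ - 4b₈ - 7b₉ + 3b₁₀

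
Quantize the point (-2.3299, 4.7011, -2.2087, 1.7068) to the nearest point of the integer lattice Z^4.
(-2, 5, -2, 2)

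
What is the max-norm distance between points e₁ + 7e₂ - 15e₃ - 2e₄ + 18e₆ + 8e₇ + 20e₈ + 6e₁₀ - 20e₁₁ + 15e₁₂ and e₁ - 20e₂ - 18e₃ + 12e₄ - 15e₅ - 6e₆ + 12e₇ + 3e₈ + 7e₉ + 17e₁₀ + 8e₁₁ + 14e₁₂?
28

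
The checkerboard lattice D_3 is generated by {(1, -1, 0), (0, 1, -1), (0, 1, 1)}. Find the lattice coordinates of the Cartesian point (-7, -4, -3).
-7b₁ - 4b₂ - 7b₃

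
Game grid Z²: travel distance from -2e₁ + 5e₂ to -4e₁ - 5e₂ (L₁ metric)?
12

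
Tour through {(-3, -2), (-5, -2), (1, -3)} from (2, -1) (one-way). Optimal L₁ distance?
10
(one optimal route: (2, -1) → (1, -3) → (-3, -2) → (-5, -2))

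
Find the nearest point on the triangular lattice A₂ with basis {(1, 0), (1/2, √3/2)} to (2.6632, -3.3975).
(3, -3.464)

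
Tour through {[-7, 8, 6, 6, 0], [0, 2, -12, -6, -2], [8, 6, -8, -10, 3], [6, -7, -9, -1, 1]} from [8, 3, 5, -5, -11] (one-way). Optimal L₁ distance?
133
(one optimal route: (8, 3, 5, -5, -11) → (8, 6, -8, -10, 3) → (6, -7, -9, -1, 1) → (0, 2, -12, -6, -2) → (-7, 8, 6, 6, 0))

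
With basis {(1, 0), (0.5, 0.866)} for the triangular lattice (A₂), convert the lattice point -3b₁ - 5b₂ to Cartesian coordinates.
(-5.5, -4.33)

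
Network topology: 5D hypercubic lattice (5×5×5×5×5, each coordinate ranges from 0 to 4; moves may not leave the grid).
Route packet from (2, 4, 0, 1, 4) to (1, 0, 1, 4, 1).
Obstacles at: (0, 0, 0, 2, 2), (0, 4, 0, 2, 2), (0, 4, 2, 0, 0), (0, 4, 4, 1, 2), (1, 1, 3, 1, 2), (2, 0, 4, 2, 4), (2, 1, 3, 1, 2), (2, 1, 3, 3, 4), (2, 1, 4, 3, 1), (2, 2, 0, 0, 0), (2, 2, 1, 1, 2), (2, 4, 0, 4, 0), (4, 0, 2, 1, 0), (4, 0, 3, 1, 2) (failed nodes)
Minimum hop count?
12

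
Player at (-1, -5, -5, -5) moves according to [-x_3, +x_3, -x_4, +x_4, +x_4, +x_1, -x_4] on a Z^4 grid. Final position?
(0, -5, -5, -5)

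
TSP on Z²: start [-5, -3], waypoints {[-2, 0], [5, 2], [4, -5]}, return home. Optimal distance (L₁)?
34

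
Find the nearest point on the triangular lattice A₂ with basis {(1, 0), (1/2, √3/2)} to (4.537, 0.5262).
(4.5, 0.866)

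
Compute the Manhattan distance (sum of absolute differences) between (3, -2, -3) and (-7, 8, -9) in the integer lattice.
26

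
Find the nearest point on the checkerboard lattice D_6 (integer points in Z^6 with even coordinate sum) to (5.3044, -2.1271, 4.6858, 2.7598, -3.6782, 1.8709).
(5, -2, 5, 3, -3, 2)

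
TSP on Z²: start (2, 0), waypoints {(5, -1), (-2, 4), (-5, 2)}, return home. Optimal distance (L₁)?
30
(one optimal route: (2, 0) → (5, -1) → (-2, 4) → (-5, 2) → (2, 0))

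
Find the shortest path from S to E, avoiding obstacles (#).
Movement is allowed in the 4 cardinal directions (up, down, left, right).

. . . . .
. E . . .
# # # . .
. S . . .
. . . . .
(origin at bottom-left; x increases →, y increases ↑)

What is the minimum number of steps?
6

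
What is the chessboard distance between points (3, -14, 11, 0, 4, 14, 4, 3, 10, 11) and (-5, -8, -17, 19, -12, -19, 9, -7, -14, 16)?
33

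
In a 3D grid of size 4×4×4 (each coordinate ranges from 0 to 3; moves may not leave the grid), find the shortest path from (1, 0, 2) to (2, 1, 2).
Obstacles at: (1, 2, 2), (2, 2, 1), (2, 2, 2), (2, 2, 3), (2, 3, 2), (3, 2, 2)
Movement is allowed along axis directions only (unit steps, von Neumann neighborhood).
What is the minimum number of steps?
2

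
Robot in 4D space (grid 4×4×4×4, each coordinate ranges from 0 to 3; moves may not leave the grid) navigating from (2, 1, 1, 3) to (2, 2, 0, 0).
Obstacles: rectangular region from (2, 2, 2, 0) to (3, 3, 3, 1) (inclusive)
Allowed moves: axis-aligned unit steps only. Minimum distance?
5
(one shortest path: (2, 1, 1, 3) → (2, 2, 1, 3) → (2, 2, 0, 3) → (2, 2, 0, 2) → (2, 2, 0, 1) → (2, 2, 0, 0))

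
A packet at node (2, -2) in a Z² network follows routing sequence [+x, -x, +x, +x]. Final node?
(4, -2)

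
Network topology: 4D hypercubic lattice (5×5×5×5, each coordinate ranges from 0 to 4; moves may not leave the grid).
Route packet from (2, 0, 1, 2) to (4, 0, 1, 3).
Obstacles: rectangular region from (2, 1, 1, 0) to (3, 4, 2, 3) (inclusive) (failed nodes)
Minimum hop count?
3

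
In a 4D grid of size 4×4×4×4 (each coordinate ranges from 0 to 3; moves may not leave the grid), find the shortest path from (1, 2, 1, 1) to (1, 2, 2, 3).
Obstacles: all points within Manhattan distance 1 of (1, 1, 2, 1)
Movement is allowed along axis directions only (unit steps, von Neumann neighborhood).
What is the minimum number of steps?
3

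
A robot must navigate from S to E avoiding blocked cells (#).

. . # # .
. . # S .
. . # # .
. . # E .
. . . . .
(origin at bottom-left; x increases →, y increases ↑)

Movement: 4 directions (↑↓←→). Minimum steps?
4
(one shortest path: (3, 3) → (4, 3) → (4, 2) → (4, 1) → (3, 1))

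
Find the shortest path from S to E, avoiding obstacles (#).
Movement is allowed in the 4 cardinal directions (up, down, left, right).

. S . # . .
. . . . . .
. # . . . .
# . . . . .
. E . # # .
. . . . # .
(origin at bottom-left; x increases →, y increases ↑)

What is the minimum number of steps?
6
(one shortest path: (1, 5) → (2, 5) → (2, 4) → (2, 3) → (2, 2) → (1, 2) → (1, 1))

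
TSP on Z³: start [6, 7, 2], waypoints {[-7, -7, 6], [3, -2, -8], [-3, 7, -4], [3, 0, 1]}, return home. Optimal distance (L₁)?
94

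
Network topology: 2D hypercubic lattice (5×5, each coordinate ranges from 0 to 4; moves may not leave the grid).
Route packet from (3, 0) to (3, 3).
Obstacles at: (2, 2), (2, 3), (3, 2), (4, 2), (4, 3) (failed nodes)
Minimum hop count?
9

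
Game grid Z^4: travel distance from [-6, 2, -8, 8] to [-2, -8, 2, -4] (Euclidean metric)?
18.9737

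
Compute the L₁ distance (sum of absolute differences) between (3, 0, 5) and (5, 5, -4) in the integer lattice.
16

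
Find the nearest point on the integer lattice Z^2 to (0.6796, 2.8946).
(1, 3)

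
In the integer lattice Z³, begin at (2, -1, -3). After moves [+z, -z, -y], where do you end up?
(2, -2, -3)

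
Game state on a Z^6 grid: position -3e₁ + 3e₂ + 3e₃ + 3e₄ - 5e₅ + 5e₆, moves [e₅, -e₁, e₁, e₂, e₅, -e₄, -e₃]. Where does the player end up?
(-3, 4, 2, 2, -3, 5)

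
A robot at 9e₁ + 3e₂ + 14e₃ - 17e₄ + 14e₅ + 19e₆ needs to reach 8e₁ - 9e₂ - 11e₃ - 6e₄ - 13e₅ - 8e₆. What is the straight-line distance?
48.4665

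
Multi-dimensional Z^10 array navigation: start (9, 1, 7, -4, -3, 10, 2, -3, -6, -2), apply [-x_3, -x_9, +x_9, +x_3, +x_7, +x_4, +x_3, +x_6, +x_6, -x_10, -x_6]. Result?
(9, 1, 8, -3, -3, 11, 3, -3, -6, -3)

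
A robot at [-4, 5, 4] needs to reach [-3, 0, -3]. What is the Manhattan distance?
13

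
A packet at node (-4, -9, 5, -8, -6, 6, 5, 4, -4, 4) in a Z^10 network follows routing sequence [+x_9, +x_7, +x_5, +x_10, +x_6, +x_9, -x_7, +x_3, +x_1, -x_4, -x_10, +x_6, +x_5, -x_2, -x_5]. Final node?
(-3, -10, 6, -9, -5, 8, 5, 4, -2, 4)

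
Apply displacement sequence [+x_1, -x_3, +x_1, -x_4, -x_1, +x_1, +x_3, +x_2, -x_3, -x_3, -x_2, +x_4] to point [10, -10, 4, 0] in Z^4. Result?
(12, -10, 2, 0)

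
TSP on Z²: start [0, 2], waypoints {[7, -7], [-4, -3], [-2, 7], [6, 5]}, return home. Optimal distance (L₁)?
54
(one optimal route: (0, 2) → (-4, -3) → (7, -7) → (6, 5) → (-2, 7) → (0, 2))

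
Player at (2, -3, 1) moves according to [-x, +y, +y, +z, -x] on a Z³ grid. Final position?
(0, -1, 2)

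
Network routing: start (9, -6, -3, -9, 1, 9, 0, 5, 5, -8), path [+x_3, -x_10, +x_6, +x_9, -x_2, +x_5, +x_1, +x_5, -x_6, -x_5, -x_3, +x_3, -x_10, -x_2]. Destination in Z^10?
(10, -8, -2, -9, 2, 9, 0, 5, 6, -10)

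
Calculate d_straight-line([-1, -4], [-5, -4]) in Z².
4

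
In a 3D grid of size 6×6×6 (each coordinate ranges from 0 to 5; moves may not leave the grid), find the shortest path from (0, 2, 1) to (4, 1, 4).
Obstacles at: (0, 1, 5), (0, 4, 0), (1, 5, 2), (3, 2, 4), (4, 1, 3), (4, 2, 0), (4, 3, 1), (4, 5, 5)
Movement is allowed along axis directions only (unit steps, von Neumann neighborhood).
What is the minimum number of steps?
8
(one shortest path: (0, 2, 1) → (1, 2, 1) → (2, 2, 1) → (3, 2, 1) → (4, 2, 1) → (4, 2, 2) → (4, 2, 3) → (4, 2, 4) → (4, 1, 4))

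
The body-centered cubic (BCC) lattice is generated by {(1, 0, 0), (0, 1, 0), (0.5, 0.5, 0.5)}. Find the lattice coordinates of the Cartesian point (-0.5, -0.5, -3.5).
3b₁ + 3b₂ - 7b₃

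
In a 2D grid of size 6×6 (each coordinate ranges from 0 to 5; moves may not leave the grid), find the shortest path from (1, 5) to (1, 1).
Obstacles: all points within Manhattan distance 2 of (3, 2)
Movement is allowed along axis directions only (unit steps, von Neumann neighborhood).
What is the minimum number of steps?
6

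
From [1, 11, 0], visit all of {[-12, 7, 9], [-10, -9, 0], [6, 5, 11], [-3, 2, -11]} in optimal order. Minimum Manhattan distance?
100
(one optimal route: (1, 11, 0) → (6, 5, 11) → (-12, 7, 9) → (-10, -9, 0) → (-3, 2, -11))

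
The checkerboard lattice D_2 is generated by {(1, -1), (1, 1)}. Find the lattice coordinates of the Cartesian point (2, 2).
2b₂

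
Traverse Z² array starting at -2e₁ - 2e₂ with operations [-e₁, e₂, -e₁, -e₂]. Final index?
(-4, -2)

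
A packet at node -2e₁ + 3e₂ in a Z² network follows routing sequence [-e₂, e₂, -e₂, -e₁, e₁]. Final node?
(-2, 2)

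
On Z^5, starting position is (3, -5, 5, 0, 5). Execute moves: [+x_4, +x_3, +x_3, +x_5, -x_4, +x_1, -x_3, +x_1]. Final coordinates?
(5, -5, 6, 0, 6)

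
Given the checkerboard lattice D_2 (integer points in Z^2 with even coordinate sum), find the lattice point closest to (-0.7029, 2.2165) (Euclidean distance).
(0, 2)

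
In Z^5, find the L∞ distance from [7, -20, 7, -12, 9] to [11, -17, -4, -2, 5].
11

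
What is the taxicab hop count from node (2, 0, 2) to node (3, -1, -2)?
6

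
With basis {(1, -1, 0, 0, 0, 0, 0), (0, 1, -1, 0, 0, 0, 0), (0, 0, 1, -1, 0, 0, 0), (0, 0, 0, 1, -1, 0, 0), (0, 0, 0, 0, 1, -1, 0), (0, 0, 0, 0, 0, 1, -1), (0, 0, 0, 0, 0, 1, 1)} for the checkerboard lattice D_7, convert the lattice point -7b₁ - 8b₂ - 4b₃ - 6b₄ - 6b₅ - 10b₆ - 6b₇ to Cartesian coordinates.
(-7, -1, 4, -2, 0, -10, 4)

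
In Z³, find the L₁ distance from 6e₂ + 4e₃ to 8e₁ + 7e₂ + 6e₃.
11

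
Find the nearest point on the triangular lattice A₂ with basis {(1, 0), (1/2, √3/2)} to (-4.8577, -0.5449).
(-4.5, -0.866)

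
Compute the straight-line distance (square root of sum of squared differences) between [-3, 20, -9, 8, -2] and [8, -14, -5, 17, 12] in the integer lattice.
39.6232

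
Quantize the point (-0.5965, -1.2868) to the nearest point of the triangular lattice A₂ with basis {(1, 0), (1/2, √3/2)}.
(-0.5, -0.866)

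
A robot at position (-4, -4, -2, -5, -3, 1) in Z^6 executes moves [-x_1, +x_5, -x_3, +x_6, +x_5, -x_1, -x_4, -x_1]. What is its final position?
(-7, -4, -3, -6, -1, 2)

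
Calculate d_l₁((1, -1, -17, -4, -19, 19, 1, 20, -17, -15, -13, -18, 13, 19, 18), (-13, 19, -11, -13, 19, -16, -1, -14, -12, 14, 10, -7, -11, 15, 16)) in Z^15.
256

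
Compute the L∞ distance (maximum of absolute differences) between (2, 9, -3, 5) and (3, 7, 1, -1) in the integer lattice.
6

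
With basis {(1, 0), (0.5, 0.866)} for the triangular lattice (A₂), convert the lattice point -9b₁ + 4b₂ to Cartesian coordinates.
(-7, 3.464)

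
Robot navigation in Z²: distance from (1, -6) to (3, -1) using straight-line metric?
5.38516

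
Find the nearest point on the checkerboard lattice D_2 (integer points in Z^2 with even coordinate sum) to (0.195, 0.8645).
(1, 1)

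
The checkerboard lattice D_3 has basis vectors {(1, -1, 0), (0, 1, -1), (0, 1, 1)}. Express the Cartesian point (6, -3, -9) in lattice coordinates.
6b₁ + 6b₂ - 3b₃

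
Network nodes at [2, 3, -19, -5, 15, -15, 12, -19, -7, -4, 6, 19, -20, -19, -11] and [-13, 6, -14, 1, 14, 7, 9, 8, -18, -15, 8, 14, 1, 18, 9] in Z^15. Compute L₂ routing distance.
63.2376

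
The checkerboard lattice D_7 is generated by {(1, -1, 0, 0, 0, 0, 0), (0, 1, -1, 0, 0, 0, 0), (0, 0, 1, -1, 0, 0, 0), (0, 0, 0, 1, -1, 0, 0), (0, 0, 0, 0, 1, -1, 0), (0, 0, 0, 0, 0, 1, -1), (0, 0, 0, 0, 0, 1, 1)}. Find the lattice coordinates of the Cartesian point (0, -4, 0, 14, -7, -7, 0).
-4b₂ - 4b₃ + 10b₄ + 3b₅ - 2b₆ - 2b₇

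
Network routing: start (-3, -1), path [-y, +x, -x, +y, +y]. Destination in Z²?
(-3, 0)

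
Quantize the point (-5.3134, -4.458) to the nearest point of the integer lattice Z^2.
(-5, -4)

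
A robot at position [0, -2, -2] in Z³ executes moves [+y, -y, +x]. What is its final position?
(1, -2, -2)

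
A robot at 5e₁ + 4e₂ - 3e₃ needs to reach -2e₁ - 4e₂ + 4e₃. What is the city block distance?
22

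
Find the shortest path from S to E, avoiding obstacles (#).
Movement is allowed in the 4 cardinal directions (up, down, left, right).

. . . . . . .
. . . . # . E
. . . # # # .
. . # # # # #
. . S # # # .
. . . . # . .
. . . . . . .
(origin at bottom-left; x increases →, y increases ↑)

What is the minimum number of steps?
11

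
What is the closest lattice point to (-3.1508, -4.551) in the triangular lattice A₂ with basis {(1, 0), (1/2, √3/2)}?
(-3.5, -4.33)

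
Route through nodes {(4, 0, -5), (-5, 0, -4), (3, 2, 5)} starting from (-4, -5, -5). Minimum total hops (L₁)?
30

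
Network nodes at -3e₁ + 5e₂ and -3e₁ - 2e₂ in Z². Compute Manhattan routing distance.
7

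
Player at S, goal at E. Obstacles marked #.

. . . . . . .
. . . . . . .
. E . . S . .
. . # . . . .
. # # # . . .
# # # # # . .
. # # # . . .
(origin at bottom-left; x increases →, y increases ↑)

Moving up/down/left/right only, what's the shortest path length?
3
(one shortest path: (4, 4) → (3, 4) → (2, 4) → (1, 4))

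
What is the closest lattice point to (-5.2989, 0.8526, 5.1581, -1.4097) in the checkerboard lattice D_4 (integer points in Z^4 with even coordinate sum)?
(-5, 1, 5, -1)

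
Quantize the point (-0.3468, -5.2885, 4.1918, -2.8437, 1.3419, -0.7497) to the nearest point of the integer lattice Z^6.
(0, -5, 4, -3, 1, -1)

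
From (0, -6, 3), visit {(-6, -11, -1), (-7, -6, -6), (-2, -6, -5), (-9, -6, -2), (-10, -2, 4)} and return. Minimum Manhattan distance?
62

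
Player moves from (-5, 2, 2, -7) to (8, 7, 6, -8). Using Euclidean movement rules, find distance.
14.5258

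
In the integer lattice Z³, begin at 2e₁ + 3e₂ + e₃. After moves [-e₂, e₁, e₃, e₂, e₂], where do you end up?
(3, 4, 2)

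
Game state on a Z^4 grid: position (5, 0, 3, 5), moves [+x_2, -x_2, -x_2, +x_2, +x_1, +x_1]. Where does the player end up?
(7, 0, 3, 5)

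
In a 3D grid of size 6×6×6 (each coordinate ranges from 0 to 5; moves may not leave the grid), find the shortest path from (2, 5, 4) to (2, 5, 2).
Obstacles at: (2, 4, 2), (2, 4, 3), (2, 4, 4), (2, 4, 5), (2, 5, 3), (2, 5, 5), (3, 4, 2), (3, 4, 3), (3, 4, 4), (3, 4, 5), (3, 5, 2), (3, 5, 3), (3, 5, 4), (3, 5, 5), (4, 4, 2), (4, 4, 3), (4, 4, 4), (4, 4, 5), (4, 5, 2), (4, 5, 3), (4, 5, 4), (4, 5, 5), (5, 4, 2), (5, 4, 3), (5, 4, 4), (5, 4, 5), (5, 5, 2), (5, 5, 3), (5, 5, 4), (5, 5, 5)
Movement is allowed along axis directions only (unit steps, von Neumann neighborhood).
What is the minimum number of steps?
4
(one shortest path: (2, 5, 4) → (1, 5, 4) → (1, 5, 3) → (1, 5, 2) → (2, 5, 2))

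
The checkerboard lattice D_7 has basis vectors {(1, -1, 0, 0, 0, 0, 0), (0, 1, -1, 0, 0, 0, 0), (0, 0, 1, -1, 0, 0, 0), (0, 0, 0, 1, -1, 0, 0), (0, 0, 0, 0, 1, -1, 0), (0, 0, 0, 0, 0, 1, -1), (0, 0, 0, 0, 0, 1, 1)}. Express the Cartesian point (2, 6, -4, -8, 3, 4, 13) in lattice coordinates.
2b₁ + 8b₂ + 4b₃ - 4b₄ - b₅ - 5b₆ + 8b₇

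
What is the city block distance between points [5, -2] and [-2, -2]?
7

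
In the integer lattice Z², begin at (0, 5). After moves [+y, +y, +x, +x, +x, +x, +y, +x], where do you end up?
(5, 8)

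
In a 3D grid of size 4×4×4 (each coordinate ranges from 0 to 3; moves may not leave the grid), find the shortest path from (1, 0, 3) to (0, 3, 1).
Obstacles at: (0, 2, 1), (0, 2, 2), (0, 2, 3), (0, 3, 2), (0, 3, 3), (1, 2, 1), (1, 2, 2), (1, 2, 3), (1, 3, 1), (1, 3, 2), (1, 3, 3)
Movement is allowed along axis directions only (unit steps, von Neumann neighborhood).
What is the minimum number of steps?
8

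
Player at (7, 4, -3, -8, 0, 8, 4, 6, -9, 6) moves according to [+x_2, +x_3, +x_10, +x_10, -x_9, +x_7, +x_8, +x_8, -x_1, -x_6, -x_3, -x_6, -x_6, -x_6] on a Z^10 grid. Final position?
(6, 5, -3, -8, 0, 4, 5, 8, -10, 8)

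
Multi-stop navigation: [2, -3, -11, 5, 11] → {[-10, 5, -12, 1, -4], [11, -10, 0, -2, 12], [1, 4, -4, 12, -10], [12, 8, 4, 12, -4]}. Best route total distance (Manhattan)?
154
(one optimal route: (2, -3, -11, 5, 11) → (11, -10, 0, -2, 12) → (12, 8, 4, 12, -4) → (1, 4, -4, 12, -10) → (-10, 5, -12, 1, -4))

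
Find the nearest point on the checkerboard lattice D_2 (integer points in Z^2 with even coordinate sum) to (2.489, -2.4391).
(2, -2)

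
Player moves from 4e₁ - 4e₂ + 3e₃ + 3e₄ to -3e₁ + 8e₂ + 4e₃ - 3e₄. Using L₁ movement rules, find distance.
26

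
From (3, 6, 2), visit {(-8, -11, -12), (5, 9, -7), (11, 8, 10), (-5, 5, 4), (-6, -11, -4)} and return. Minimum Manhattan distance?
126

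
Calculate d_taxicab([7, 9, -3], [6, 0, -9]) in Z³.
16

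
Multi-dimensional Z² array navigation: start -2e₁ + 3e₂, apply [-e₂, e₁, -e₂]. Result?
(-1, 1)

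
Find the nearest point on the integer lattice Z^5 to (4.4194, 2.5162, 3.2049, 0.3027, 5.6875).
(4, 3, 3, 0, 6)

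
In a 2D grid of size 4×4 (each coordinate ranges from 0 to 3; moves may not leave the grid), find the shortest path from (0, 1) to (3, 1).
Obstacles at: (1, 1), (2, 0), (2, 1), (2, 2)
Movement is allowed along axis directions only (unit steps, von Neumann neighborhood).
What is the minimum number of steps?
7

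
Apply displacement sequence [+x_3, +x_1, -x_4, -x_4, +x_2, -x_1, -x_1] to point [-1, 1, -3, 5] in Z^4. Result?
(-2, 2, -2, 3)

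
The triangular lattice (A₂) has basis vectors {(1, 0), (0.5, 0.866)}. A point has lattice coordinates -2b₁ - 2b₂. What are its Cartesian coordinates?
(-3, -1.732)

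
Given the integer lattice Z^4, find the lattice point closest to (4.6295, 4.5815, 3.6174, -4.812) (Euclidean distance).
(5, 5, 4, -5)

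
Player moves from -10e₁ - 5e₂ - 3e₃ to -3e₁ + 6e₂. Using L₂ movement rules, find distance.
13.3791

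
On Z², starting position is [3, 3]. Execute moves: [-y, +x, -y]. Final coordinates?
(4, 1)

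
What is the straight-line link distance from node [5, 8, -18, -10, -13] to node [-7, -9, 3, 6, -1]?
35.6931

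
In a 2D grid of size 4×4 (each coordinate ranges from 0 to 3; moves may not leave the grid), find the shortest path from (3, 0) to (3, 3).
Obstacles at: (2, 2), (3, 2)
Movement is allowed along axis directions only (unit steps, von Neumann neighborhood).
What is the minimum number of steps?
7
(one shortest path: (3, 0) → (2, 0) → (1, 0) → (1, 1) → (1, 2) → (1, 3) → (2, 3) → (3, 3))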